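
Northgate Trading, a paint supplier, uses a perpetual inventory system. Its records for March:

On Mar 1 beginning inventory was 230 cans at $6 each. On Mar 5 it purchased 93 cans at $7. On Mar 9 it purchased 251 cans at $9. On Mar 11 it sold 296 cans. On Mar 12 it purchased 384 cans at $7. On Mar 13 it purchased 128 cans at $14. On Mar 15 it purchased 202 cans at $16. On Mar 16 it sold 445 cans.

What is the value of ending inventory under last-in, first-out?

Ending inventory = $3,599

Mar 11, 296 sold [LIFO — newest first]: 251 @ $9 + 45 @ $7 = $2,574
Mar 16, 445 sold [LIFO — newest first]: 202 @ $16 + 128 @ $14 + 115 @ $7 = $5,829
Total COGS = $2,574 + $5,829 = $8,403
Ending inventory: 230 @ $6 + 48 @ $7 + 269 @ $7 = $3,599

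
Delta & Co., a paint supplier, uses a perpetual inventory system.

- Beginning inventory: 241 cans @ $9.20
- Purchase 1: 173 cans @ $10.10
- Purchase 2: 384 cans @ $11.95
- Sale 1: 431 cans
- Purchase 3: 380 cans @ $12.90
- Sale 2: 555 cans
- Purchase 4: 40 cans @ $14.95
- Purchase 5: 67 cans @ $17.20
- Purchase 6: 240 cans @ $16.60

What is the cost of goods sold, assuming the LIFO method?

Sale 1 (431) [LIFO — newest first]: 384 @ $11.95 + 47 @ $10.10 = $5,063.50
Sale 2 (555) [LIFO — newest first]: 380 @ $12.90 + 126 @ $10.10 + 49 @ $9.20 = $6,625.40
Total COGS = $5,063.50 + $6,625.40 = $11,688.90
Ending inventory: 192 @ $9.20 + 40 @ $14.95 + 67 @ $17.20 + 240 @ $16.60 = $7,500.80

COGS = $11,688.90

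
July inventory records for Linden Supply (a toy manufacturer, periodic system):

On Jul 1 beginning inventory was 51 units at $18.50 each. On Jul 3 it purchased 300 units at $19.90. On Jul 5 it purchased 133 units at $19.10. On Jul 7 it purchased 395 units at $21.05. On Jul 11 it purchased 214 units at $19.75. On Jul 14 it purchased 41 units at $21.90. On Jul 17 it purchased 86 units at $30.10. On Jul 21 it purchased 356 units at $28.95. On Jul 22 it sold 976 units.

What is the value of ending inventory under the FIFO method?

Ending inventory = $16,103.45

Jul 22, 976 sold [FIFO — oldest first]: 51 @ $18.50 + 300 @ $19.90 + 133 @ $19.10 + 395 @ $21.05 + 97 @ $19.75 = $19,684.30
Ending inventory: 117 @ $19.75 + 41 @ $21.90 + 86 @ $30.10 + 356 @ $28.95 = $16,103.45
Check: goods available $35,787.75 = COGS $19,684.30 + ending $16,103.45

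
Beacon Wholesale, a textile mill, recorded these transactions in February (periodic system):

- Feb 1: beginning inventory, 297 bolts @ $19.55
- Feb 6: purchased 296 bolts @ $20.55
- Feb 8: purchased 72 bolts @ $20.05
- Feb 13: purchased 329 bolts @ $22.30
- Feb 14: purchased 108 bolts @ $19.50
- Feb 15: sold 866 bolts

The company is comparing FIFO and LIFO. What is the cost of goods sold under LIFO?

FIFO COGS: 297 @ $19.55 + 296 @ $20.55 + 72 @ $20.05 + 201 @ $22.30 = $17,815.05
LIFO COGS: 108 @ $19.50 + 329 @ $22.30 + 72 @ $20.05 + 296 @ $20.55 + 61 @ $19.55 = $18,161.65

COGS = $18,161.65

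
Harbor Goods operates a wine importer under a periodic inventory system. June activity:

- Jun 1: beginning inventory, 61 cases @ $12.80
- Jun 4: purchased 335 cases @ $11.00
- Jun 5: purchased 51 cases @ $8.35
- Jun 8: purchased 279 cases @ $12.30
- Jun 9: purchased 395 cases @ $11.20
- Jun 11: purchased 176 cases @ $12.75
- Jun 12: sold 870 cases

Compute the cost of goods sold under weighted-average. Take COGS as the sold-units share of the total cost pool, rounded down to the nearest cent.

COGS = $10,055.87

Jun 12, sell 870: 870/1297 × $14,991.35 → $10,055.87
Ending inventory (cost pool remaining) = $4,935.48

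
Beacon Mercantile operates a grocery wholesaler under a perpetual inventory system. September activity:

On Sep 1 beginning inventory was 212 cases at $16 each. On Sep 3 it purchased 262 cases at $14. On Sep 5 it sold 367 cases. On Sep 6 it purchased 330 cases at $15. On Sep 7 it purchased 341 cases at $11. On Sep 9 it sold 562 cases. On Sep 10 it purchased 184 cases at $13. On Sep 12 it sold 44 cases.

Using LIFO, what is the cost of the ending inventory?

Sep 5, 367 sold [LIFO — newest first]: 262 @ $14 + 105 @ $16 = $5,348
Sep 9, 562 sold [LIFO — newest first]: 341 @ $11 + 221 @ $15 = $7,066
Sep 12, 44 sold [LIFO — newest first]: 44 @ $13 = $572
Total COGS = $5,348 + $7,066 + $572 = $12,986
Ending inventory: 107 @ $16 + 109 @ $15 + 140 @ $13 = $5,167
Check: goods available $18,153 = COGS $12,986 + ending $5,167

Ending inventory = $5,167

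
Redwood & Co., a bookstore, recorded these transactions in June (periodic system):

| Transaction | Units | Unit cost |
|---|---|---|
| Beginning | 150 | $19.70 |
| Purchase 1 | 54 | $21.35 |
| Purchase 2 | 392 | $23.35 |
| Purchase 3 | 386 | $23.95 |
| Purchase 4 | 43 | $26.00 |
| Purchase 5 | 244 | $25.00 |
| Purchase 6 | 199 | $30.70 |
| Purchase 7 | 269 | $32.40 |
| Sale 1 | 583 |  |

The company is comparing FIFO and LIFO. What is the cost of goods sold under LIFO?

FIFO COGS: 150 @ $19.70 + 54 @ $21.35 + 379 @ $23.35 = $12,957.55
LIFO COGS: 269 @ $32.40 + 199 @ $30.70 + 115 @ $25.00 = $17,699.90

COGS = $17,699.90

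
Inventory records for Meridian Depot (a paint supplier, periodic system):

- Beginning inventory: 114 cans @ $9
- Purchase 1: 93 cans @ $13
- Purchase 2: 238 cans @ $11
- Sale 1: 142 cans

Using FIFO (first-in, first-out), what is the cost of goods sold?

Sale 1 (142) [FIFO — oldest first]: 114 @ $9 + 28 @ $13 = $1,390
Ending inventory: 65 @ $13 + 238 @ $11 = $3,463
Check: goods available $4,853 = COGS $1,390 + ending $3,463

COGS = $1,390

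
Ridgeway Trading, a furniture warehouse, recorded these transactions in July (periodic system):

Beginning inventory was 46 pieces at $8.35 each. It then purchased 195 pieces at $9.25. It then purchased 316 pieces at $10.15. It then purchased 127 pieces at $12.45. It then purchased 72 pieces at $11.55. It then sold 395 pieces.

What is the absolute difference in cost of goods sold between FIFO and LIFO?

$651.20

FIFO COGS: 46 @ $8.35 + 195 @ $9.25 + 154 @ $10.15 = $3,750.95
LIFO COGS: 72 @ $11.55 + 127 @ $12.45 + 196 @ $10.15 = $4,402.15
Difference = |$3,750.95 − $4,402.15| = $651.20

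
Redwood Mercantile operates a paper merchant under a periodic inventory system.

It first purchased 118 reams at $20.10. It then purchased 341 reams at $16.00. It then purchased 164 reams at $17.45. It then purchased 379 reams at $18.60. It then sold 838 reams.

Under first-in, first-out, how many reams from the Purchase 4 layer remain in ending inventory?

164

Sale 1 (838) [FIFO — oldest first]: 118 @ $20.10 + 341 @ $16.00 + 164 @ $17.45 + 215 @ $18.60 = $14,688.60
Ending inventory: 164 @ $18.60 = $3,050.40
Check: goods available $17,739.00 = COGS $14,688.60 + ending $3,050.40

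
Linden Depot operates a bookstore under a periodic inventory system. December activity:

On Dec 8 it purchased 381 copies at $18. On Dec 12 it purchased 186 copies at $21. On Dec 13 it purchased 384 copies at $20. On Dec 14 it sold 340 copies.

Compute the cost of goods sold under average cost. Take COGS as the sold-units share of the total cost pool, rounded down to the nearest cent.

Dec 14, sell 340: 340/951 × $18,444.00 → $6,594.06
Ending inventory (cost pool remaining) = $11,849.94

COGS = $6,594.06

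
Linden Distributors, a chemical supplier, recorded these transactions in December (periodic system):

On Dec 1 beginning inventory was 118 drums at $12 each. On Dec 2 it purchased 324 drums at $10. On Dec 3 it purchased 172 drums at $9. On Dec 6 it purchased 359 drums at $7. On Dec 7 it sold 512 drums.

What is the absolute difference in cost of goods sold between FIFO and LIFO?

FIFO COGS: 118 @ $12 + 324 @ $10 + 70 @ $9 = $5,286
LIFO COGS: 359 @ $7 + 153 @ $9 = $3,890
Difference = |$5,286 − $3,890| = $1,396

$1,396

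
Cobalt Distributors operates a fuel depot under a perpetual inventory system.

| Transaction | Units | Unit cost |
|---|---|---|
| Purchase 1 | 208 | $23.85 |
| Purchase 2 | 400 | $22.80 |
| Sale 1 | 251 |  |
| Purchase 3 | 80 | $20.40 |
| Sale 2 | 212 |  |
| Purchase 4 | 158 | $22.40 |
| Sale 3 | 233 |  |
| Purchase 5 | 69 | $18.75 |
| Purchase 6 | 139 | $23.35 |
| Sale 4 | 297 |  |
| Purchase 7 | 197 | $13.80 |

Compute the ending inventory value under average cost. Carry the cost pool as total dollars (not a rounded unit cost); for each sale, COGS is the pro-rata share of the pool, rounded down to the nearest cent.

After Purchase 1: 208 on hand, pool $4,960.80 (≈ $23.8500 each)
After Purchase 2: 608 on hand, pool $14,080.80 (≈ $23.1592 each)
Sale 1, sell 251: 251/608 × $14,080.80 → $5,812.96
After Purchase 3: 437 on hand, pool $9,899.84 (≈ $22.6541 each)
Sale 2, sell 212: 212/437 × $9,899.84 → $4,802.66
After Purchase 4: 383 on hand, pool $8,636.38 (≈ $22.5493 each)
Sale 3, sell 233: 233/383 × $8,636.38 → $5,253.98
After Purchase 5: 219 on hand, pool $4,676.15 (≈ $21.3523 each)
After Purchase 6: 358 on hand, pool $7,921.80 (≈ $22.1279 each)
Sale 4, sell 297: 297/358 × $7,921.80 → $6,571.99
After Purchase 7: 258 on hand, pool $4,068.41 (≈ $15.7690 each)
Total COGS = $5,812.96 + $4,802.66 + $5,253.98 + $6,571.99 = $22,441.59
Ending inventory (cost pool remaining) = $4,068.41

Ending inventory = $4,068.41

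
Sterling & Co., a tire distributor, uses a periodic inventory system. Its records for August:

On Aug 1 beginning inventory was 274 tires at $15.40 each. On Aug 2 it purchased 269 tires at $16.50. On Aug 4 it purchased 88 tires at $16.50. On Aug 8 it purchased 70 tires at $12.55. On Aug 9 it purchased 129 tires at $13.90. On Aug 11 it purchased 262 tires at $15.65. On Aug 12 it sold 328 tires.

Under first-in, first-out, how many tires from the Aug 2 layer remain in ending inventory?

215

Aug 12, 328 sold [FIFO — oldest first]: 274 @ $15.40 + 54 @ $16.50 = $5,110.60
Ending inventory: 215 @ $16.50 + 88 @ $16.50 + 70 @ $12.55 + 129 @ $13.90 + 262 @ $15.65 = $11,771.40
Check: goods available $16,882.00 = COGS $5,110.60 + ending $11,771.40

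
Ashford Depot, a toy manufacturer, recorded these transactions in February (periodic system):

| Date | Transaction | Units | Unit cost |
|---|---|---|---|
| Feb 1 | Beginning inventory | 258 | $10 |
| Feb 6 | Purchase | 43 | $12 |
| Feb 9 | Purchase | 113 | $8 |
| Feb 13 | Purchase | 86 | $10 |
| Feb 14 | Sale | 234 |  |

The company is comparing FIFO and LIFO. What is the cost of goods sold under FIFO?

FIFO COGS: 234 @ $10 = $2,340
LIFO COGS: 86 @ $10 + 113 @ $8 + 35 @ $12 = $2,184

COGS = $2,340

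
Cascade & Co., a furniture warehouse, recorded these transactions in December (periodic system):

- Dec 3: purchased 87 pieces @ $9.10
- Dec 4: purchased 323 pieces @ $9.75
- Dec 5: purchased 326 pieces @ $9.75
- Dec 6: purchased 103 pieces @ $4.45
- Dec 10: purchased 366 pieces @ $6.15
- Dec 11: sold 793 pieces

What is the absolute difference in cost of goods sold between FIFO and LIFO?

$1,504.85

FIFO COGS: 87 @ $9.10 + 323 @ $9.75 + 326 @ $9.75 + 57 @ $4.45 = $7,373.10
LIFO COGS: 366 @ $6.15 + 103 @ $4.45 + 324 @ $9.75 = $5,868.25
Difference = |$7,373.10 − $5,868.25| = $1,504.85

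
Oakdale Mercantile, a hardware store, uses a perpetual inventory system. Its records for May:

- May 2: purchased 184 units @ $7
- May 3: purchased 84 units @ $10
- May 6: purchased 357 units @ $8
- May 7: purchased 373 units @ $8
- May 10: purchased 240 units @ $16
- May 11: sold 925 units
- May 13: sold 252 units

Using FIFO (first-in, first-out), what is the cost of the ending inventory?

May 11, 925 sold [FIFO — oldest first]: 184 @ $7 + 84 @ $10 + 357 @ $8 + 300 @ $8 = $7,384
May 13, 252 sold [FIFO — oldest first]: 73 @ $8 + 179 @ $16 = $3,448
Total COGS = $7,384 + $3,448 = $10,832
Ending inventory: 61 @ $16 = $976

Ending inventory = $976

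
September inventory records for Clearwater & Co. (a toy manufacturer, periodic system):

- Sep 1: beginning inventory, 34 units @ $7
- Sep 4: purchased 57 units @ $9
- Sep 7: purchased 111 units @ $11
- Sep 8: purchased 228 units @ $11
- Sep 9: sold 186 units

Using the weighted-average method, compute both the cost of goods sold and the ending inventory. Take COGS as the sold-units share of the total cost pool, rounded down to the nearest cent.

COGS = $1,937.86; ending inventory = $2,542.14

Sep 9, sell 186: 186/430 × $4,480.00 → $1,937.86
Ending inventory (cost pool remaining) = $2,542.14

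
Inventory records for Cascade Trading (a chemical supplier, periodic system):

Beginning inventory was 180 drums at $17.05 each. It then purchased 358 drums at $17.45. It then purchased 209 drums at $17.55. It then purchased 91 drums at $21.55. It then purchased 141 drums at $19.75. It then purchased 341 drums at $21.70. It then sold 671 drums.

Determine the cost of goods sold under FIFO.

COGS = $11,650.25

Sale 1 (671) [FIFO — oldest first]: 180 @ $17.05 + 358 @ $17.45 + 133 @ $17.55 = $11,650.25
Ending inventory: 76 @ $17.55 + 91 @ $21.55 + 141 @ $19.75 + 341 @ $21.70 = $13,479.30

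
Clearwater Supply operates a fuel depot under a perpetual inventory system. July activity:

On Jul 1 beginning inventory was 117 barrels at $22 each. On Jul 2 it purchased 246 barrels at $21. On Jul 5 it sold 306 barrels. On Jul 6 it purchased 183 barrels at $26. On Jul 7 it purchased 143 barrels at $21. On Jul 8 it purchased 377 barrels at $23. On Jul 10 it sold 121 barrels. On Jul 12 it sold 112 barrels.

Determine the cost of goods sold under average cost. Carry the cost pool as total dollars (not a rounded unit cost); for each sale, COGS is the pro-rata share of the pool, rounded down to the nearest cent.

COGS = $11,934.92

After Jul 1: 117 on hand, pool $2,574.00 (≈ $22.0000 each)
After Jul 2: 363 on hand, pool $7,740.00 (≈ $21.3223 each)
Jul 5, sell 306: 306/363 × $7,740.00 → $6,524.62
After Jul 6: 240 on hand, pool $5,973.38 (≈ $24.8891 each)
After Jul 7: 383 on hand, pool $8,976.38 (≈ $23.4370 each)
After Jul 8: 760 on hand, pool $17,647.38 (≈ $23.2202 each)
Jul 10, sell 121: 121/760 × $17,647.38 → $2,809.64
Jul 12, sell 112: 112/639 × $14,837.74 → $2,600.66
Total COGS = $6,524.62 + $2,809.64 + $2,600.66 = $11,934.92
Ending inventory (cost pool remaining) = $12,237.08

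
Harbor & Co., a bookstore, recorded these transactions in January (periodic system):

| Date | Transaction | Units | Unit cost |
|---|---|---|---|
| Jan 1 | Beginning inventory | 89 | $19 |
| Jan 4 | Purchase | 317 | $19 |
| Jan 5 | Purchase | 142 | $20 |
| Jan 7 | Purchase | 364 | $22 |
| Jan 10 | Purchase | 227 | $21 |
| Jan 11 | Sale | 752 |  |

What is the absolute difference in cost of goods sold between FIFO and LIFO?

FIFO COGS: 89 @ $19 + 317 @ $19 + 142 @ $20 + 204 @ $22 = $15,042
LIFO COGS: 227 @ $21 + 364 @ $22 + 142 @ $20 + 19 @ $19 = $15,976
Difference = |$15,042 − $15,976| = $934

$934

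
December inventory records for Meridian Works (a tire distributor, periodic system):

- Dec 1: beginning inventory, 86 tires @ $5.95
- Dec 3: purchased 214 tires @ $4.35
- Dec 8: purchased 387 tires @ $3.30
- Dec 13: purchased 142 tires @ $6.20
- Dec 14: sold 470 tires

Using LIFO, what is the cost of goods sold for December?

Dec 14, 470 sold [LIFO — newest first]: 142 @ $6.20 + 328 @ $3.30 = $1,962.80
Ending inventory: 86 @ $5.95 + 214 @ $4.35 + 59 @ $3.30 = $1,637.30
Check: goods available $3,600.10 = COGS $1,962.80 + ending $1,637.30

COGS = $1,962.80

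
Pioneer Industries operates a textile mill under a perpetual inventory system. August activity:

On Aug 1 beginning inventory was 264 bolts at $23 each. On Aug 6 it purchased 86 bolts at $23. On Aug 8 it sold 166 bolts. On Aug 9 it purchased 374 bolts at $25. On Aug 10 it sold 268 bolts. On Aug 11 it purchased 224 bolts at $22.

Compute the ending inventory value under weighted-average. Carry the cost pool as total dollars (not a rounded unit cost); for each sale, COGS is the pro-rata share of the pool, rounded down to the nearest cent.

Ending inventory = $11,986.75

After Aug 1: 264 on hand, pool $6,072.00 (≈ $23.0000 each)
After Aug 6: 350 on hand, pool $8,050.00 (≈ $23.0000 each)
Aug 8, sell 166: 166/350 × $8,050.00 → $3,818.00
After Aug 9: 558 on hand, pool $13,582.00 (≈ $24.3405 each)
Aug 10, sell 268: 268/558 × $13,582.00 → $6,523.25
After Aug 11: 514 on hand, pool $11,986.75 (≈ $23.3205 each)
Total COGS = $3,818.00 + $6,523.25 = $10,341.25
Ending inventory (cost pool remaining) = $11,986.75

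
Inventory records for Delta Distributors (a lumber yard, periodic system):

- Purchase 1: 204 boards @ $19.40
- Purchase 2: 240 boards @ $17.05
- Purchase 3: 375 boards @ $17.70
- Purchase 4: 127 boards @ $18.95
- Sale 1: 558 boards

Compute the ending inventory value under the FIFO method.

Ending inventory = $7,026.35

Sale 1 (558) [FIFO — oldest first]: 204 @ $19.40 + 240 @ $17.05 + 114 @ $17.70 = $10,067.40
Ending inventory: 261 @ $17.70 + 127 @ $18.95 = $7,026.35
Check: goods available $17,093.75 = COGS $10,067.40 + ending $7,026.35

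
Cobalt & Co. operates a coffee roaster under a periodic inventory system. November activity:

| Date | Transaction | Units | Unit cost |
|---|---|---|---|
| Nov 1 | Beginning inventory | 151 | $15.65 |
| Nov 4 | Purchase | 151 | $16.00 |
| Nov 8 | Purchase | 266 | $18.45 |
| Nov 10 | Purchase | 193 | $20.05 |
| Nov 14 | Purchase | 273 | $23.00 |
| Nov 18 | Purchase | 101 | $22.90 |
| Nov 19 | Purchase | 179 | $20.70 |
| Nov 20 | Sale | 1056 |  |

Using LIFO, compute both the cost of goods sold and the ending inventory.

COGS = $21,778.55; ending inventory = $4,075.15

Nov 20, 1056 sold [LIFO — newest first]: 179 @ $20.70 + 101 @ $22.90 + 273 @ $23.00 + 193 @ $20.05 + 266 @ $18.45 + 44 @ $16.00 = $21,778.55
Ending inventory: 151 @ $15.65 + 107 @ $16.00 = $4,075.15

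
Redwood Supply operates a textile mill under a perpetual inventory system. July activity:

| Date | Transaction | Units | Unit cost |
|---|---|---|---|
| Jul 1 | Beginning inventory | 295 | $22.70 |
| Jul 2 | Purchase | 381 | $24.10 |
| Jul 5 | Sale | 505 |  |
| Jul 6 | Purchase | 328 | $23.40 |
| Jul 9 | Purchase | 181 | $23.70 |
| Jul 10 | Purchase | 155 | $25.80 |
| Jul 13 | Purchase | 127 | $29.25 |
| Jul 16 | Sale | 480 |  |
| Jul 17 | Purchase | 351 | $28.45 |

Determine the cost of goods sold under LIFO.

COGS = $24,398.15

Jul 5, 505 sold [LIFO — newest first]: 381 @ $24.10 + 124 @ $22.70 = $11,996.90
Jul 16, 480 sold [LIFO — newest first]: 127 @ $29.25 + 155 @ $25.80 + 181 @ $23.70 + 17 @ $23.40 = $12,401.25
Total COGS = $11,996.90 + $12,401.25 = $24,398.15
Ending inventory: 171 @ $22.70 + 311 @ $23.40 + 351 @ $28.45 = $21,145.05
Check: goods available $45,543.20 = COGS $24,398.15 + ending $21,145.05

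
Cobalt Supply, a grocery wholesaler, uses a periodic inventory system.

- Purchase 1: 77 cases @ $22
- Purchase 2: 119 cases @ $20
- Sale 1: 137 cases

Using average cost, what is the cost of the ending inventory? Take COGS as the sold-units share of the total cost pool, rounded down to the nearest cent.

Sale 1, sell 137: 137/196 × $4,074.00 → $2,847.64
Ending inventory (cost pool remaining) = $1,226.36

Ending inventory = $1,226.36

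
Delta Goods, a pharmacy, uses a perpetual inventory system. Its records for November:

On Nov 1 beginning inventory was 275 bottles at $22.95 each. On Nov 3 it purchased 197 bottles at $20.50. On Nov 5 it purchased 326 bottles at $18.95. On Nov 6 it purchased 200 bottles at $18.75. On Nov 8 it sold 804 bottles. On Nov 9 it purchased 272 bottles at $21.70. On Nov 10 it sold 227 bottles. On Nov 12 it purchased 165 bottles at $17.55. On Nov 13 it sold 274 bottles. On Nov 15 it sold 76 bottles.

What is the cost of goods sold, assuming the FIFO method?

COGS = $28,127.90

Nov 8, 804 sold [FIFO — oldest first]: 275 @ $22.95 + 197 @ $20.50 + 326 @ $18.95 + 6 @ $18.75 = $16,639.95
Nov 10, 227 sold [FIFO — oldest first]: 194 @ $18.75 + 33 @ $21.70 = $4,353.60
Nov 13, 274 sold [FIFO — oldest first]: 239 @ $21.70 + 35 @ $17.55 = $5,800.55
Nov 15, 76 sold [FIFO — oldest first]: 76 @ $17.55 = $1,333.80
Total COGS = $16,639.95 + $4,353.60 + $5,800.55 + $1,333.80 = $28,127.90
Ending inventory: 54 @ $17.55 = $947.70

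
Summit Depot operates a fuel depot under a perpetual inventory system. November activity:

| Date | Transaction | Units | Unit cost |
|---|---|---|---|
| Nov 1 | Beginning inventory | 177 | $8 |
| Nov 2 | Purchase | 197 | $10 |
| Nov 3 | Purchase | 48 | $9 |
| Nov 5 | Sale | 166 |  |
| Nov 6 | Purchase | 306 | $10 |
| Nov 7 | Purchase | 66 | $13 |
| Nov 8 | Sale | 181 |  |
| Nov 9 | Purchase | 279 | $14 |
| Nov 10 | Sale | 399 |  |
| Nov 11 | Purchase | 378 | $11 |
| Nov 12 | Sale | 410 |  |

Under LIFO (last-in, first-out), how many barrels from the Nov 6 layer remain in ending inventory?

39

Nov 5, 166 sold [LIFO — newest first]: 48 @ $9 + 118 @ $10 = $1,612
Nov 8, 181 sold [LIFO — newest first]: 66 @ $13 + 115 @ $10 = $2,008
Nov 10, 399 sold [LIFO — newest first]: 279 @ $14 + 120 @ $10 = $5,106
Nov 12, 410 sold [LIFO — newest first]: 378 @ $11 + 32 @ $10 = $4,478
Total COGS = $1,612 + $2,008 + $5,106 + $4,478 = $13,204
Ending inventory: 177 @ $8 + 79 @ $10 + 39 @ $10 = $2,596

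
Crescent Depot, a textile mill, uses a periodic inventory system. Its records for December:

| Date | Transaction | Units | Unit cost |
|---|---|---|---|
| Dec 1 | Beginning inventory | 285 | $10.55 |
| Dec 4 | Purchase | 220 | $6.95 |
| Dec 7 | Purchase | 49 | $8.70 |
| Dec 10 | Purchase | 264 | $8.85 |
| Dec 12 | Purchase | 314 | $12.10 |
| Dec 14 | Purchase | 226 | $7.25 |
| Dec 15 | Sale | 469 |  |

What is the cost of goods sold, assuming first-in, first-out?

COGS = $4,285.55

Dec 15, 469 sold [FIFO — oldest first]: 285 @ $10.55 + 184 @ $6.95 = $4,285.55
Ending inventory: 36 @ $6.95 + 49 @ $8.70 + 264 @ $8.85 + 314 @ $12.10 + 226 @ $7.25 = $8,450.80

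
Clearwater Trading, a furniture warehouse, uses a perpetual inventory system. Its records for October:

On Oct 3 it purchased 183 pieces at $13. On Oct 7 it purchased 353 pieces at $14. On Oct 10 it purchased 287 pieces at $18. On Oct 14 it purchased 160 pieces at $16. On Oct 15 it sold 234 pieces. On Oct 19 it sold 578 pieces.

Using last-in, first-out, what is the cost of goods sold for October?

COGS = $12,824

Oct 15, 234 sold [LIFO — newest first]: 160 @ $16 + 74 @ $18 = $3,892
Oct 19, 578 sold [LIFO — newest first]: 213 @ $18 + 353 @ $14 + 12 @ $13 = $8,932
Total COGS = $3,892 + $8,932 = $12,824
Ending inventory: 171 @ $13 = $2,223
Check: goods available $15,047 = COGS $12,824 + ending $2,223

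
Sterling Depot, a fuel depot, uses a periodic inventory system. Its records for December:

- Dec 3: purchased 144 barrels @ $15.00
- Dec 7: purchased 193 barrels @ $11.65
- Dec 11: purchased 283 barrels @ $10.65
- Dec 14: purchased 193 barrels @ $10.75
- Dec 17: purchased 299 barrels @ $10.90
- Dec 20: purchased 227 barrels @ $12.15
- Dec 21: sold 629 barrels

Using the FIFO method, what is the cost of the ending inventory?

Ending inventory = $7,995.15

Dec 21, 629 sold [FIFO — oldest first]: 144 @ $15.00 + 193 @ $11.65 + 283 @ $10.65 + 9 @ $10.75 = $7,519.15
Ending inventory: 184 @ $10.75 + 299 @ $10.90 + 227 @ $12.15 = $7,995.15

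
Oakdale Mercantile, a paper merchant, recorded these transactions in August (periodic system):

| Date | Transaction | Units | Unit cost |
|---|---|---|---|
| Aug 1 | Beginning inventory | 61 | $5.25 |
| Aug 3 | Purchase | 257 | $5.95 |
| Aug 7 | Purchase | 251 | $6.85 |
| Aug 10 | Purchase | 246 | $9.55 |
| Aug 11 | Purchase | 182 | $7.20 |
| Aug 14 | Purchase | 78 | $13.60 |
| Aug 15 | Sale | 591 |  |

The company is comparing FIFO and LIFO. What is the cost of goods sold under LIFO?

FIFO COGS: 61 @ $5.25 + 257 @ $5.95 + 251 @ $6.85 + 22 @ $9.55 = $3,778.85
LIFO COGS: 78 @ $13.60 + 182 @ $7.20 + 246 @ $9.55 + 85 @ $6.85 = $5,302.75

COGS = $5,302.75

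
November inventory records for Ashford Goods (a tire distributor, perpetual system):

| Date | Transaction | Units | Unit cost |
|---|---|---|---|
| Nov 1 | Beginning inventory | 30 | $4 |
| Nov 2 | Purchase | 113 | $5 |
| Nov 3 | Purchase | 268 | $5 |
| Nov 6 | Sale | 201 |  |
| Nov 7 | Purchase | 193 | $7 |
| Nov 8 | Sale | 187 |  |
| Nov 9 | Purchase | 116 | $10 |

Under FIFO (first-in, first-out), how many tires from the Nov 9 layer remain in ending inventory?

Nov 6, 201 sold [FIFO — oldest first]: 30 @ $4 + 113 @ $5 + 58 @ $5 = $975
Nov 8, 187 sold [FIFO — oldest first]: 187 @ $5 = $935
Total COGS = $975 + $935 = $1,910
Ending inventory: 23 @ $5 + 193 @ $7 + 116 @ $10 = $2,626
Check: goods available $4,536 = COGS $1,910 + ending $2,626

116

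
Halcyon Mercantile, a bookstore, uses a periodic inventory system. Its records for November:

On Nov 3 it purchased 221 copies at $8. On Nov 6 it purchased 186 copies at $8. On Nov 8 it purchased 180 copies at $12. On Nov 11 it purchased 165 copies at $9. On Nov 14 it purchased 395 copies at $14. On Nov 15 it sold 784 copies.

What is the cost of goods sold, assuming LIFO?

COGS = $9,527

Nov 15, 784 sold [LIFO — newest first]: 395 @ $14 + 165 @ $9 + 180 @ $12 + 44 @ $8 = $9,527
Ending inventory: 221 @ $8 + 142 @ $8 = $2,904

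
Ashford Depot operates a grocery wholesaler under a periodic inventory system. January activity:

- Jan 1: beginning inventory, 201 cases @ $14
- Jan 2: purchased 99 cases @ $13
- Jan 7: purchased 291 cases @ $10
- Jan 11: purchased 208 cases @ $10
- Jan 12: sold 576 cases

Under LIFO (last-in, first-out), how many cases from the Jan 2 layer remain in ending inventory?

22

Jan 12, 576 sold [LIFO — newest first]: 208 @ $10 + 291 @ $10 + 77 @ $13 = $5,991
Ending inventory: 201 @ $14 + 22 @ $13 = $3,100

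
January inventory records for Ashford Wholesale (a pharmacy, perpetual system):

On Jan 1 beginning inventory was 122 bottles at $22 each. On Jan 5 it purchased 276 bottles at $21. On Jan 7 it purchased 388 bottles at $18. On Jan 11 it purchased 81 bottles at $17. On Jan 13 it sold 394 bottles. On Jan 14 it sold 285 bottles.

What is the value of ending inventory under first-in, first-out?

Ending inventory = $3,303

Jan 13, 394 sold [FIFO — oldest first]: 122 @ $22 + 272 @ $21 = $8,396
Jan 14, 285 sold [FIFO — oldest first]: 4 @ $21 + 281 @ $18 = $5,142
Total COGS = $8,396 + $5,142 = $13,538
Ending inventory: 107 @ $18 + 81 @ $17 = $3,303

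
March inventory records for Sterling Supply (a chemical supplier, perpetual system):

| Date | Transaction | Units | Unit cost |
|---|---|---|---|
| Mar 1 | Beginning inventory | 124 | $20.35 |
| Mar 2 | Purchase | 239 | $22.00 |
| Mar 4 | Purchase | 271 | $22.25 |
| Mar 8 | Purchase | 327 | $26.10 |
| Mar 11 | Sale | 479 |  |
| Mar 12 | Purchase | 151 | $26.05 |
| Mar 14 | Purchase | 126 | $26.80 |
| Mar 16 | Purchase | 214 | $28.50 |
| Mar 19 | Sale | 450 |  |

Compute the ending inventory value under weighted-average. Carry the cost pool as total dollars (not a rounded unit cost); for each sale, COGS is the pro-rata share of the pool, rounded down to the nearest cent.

Ending inventory = $13,232.04

After Mar 1: 124 on hand, pool $2,523.40 (≈ $20.3500 each)
After Mar 2: 363 on hand, pool $7,781.40 (≈ $21.4364 each)
After Mar 4: 634 on hand, pool $13,811.15 (≈ $21.7841 each)
After Mar 8: 961 on hand, pool $22,345.85 (≈ $23.2527 each)
Mar 11, sell 479: 479/961 × $22,345.85 → $11,138.04
After Mar 12: 633 on hand, pool $15,141.36 (≈ $23.9200 each)
After Mar 14: 759 on hand, pool $18,518.16 (≈ $24.3981 each)
After Mar 16: 973 on hand, pool $24,617.16 (≈ $25.3003 each)
Mar 19, sell 450: 450/973 × $24,617.16 → $11,385.12
Total COGS = $11,138.04 + $11,385.12 = $22,523.16
Ending inventory (cost pool remaining) = $13,232.04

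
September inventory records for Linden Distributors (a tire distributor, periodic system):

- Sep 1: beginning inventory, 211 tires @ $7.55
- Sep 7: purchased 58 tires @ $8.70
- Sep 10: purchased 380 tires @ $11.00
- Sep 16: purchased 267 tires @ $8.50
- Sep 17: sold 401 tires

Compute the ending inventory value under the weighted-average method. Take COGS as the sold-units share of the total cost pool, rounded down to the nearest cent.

Ending inventory = $4,805.44

Sep 17, sell 401: 401/916 × $8,547.15 → $3,741.71
Ending inventory (cost pool remaining) = $4,805.44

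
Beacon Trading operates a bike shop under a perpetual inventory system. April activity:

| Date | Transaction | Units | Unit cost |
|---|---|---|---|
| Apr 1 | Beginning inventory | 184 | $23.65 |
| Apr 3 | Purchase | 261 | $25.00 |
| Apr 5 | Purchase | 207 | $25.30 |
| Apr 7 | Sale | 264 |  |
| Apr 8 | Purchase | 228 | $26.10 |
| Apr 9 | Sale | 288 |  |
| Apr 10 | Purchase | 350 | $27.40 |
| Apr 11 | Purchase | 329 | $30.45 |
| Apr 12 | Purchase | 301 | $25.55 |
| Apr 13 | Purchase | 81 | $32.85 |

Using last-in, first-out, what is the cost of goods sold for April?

COGS = $14,112.90

Apr 7, 264 sold [LIFO — newest first]: 207 @ $25.30 + 57 @ $25.00 = $6,662.10
Apr 9, 288 sold [LIFO — newest first]: 228 @ $26.10 + 60 @ $25.00 = $7,450.80
Total COGS = $6,662.10 + $7,450.80 = $14,112.90
Ending inventory: 184 @ $23.65 + 144 @ $25.00 + 350 @ $27.40 + 329 @ $30.45 + 301 @ $25.55 + 81 @ $32.85 = $37,911.05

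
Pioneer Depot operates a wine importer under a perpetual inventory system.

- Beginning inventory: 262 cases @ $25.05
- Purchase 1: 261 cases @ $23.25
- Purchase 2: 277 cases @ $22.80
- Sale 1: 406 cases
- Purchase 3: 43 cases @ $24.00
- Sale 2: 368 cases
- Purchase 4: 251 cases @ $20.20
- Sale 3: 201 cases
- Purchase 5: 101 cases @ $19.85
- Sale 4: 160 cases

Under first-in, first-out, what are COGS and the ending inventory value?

Sale 1 (406) [FIFO — oldest first]: 262 @ $25.05 + 144 @ $23.25 = $9,911.10
Sale 2 (368) [FIFO — oldest first]: 117 @ $23.25 + 251 @ $22.80 = $8,443.05
Sale 3 (201) [FIFO — oldest first]: 26 @ $22.80 + 43 @ $24.00 + 132 @ $20.20 = $4,291.20
Sale 4 (160) [FIFO — oldest first]: 119 @ $20.20 + 41 @ $19.85 = $3,217.65
Total COGS = $9,911.10 + $8,443.05 + $4,291.20 + $3,217.65 = $25,863.00
Ending inventory: 60 @ $19.85 = $1,191.00
Check: goods available $27,054.00 = COGS $25,863.00 + ending $1,191.00

COGS = $25,863.00; ending inventory = $1,191.00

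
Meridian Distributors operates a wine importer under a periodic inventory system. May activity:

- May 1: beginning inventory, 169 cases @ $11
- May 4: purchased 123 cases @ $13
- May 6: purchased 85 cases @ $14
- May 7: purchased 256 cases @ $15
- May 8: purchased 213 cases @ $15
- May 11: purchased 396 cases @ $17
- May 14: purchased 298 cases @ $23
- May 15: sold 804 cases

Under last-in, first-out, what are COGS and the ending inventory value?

May 15, 804 sold [LIFO — newest first]: 298 @ $23 + 396 @ $17 + 110 @ $15 = $15,236
Ending inventory: 169 @ $11 + 123 @ $13 + 85 @ $14 + 256 @ $15 + 103 @ $15 = $10,033

COGS = $15,236; ending inventory = $10,033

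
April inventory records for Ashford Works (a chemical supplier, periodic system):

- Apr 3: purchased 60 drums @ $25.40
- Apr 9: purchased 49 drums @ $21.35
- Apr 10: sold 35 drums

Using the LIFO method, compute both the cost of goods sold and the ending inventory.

COGS = $747.25; ending inventory = $1,822.90

Apr 10, 35 sold [LIFO — newest first]: 35 @ $21.35 = $747.25
Ending inventory: 60 @ $25.40 + 14 @ $21.35 = $1,822.90
Check: goods available $2,570.15 = COGS $747.25 + ending $1,822.90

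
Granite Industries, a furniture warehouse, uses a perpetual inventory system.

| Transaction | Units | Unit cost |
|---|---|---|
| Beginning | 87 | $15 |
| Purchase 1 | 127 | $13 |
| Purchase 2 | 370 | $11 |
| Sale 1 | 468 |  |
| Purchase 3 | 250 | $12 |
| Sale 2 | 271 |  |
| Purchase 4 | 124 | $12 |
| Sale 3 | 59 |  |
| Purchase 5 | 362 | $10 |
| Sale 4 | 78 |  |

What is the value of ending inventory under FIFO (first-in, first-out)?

Sale 1 (468) [FIFO — oldest first]: 87 @ $15 + 127 @ $13 + 254 @ $11 = $5,750
Sale 2 (271) [FIFO — oldest first]: 116 @ $11 + 155 @ $12 = $3,136
Sale 3 (59) [FIFO — oldest first]: 59 @ $12 = $708
Sale 4 (78) [FIFO — oldest first]: 36 @ $12 + 42 @ $12 = $936
Total COGS = $5,750 + $3,136 + $708 + $936 = $10,530
Ending inventory: 82 @ $12 + 362 @ $10 = $4,604

Ending inventory = $4,604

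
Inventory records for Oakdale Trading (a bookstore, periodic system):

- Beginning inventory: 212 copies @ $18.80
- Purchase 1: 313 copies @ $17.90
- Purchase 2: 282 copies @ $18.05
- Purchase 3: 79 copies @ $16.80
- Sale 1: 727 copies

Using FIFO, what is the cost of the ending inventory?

Sale 1 (727) [FIFO — oldest first]: 212 @ $18.80 + 313 @ $17.90 + 202 @ $18.05 = $13,234.40
Ending inventory: 80 @ $18.05 + 79 @ $16.80 = $2,771.20

Ending inventory = $2,771.20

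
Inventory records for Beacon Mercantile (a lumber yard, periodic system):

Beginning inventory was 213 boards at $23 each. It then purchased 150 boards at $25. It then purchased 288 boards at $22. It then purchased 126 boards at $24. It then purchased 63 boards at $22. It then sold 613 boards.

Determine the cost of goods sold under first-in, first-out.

COGS = $14,149

Sale 1 (613) [FIFO — oldest first]: 213 @ $23 + 150 @ $25 + 250 @ $22 = $14,149
Ending inventory: 38 @ $22 + 126 @ $24 + 63 @ $22 = $5,246
Check: goods available $19,395 = COGS $14,149 + ending $5,246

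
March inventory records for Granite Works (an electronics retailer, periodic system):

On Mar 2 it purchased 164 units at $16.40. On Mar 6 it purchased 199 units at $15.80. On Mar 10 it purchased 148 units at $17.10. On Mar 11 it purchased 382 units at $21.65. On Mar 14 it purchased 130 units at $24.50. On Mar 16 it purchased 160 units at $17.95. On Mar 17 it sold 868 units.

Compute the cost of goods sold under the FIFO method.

Mar 17, 868 sold [FIFO — oldest first]: 164 @ $16.40 + 199 @ $15.80 + 148 @ $17.10 + 357 @ $21.65 = $16,093.65
Ending inventory: 25 @ $21.65 + 130 @ $24.50 + 160 @ $17.95 = $6,598.25

COGS = $16,093.65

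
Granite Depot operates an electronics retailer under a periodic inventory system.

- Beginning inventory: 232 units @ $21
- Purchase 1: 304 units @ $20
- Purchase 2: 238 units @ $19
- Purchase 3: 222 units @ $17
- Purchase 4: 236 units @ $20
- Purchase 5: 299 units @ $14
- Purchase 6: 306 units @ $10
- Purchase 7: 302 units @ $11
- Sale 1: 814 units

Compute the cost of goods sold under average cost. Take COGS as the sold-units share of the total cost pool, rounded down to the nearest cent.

COGS = $13,142.73

Sale 1, sell 814: 814/2139 × $34,536.00 → $13,142.73
Ending inventory (cost pool remaining) = $21,393.27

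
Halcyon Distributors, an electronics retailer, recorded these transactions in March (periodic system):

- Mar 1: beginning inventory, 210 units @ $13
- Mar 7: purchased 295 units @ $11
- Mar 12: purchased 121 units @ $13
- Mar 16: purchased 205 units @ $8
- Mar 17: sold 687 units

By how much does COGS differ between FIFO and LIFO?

FIFO COGS: 210 @ $13 + 295 @ $11 + 121 @ $13 + 61 @ $8 = $8,036
LIFO COGS: 205 @ $8 + 121 @ $13 + 295 @ $11 + 66 @ $13 = $7,316
Difference = |$8,036 − $7,316| = $720

$720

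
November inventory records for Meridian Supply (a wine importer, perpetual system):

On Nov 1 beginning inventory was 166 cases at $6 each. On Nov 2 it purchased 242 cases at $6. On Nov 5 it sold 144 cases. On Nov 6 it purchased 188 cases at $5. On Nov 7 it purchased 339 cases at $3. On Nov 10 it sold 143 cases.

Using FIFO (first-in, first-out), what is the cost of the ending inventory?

Ending inventory = $2,683

Nov 5, 144 sold [FIFO — oldest first]: 144 @ $6 = $864
Nov 10, 143 sold [FIFO — oldest first]: 22 @ $6 + 121 @ $6 = $858
Total COGS = $864 + $858 = $1,722
Ending inventory: 121 @ $6 + 188 @ $5 + 339 @ $3 = $2,683
Check: goods available $4,405 = COGS $1,722 + ending $2,683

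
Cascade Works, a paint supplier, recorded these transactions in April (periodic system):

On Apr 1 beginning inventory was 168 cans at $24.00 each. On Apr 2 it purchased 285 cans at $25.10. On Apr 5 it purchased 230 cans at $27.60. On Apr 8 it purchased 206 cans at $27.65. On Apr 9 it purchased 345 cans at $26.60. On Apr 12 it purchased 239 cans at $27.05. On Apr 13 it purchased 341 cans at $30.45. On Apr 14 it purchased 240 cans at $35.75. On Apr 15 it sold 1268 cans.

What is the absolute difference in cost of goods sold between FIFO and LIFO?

$4,127.25

FIFO COGS: 168 @ $24.00 + 285 @ $25.10 + 230 @ $27.60 + 206 @ $27.65 + 345 @ $26.60 + 34 @ $27.05 = $33,326.10
LIFO COGS: 240 @ $35.75 + 341 @ $30.45 + 239 @ $27.05 + 345 @ $26.60 + 103 @ $27.65 = $37,453.35
Difference = |$33,326.10 − $37,453.35| = $4,127.25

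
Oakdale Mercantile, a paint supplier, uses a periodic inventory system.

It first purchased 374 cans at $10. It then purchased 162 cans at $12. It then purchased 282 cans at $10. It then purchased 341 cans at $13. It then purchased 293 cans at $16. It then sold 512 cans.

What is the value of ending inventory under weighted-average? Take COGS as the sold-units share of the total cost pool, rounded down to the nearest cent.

Ending inventory = $11,410.13

Sale 1, sell 512: 512/1452 × $17,625.00 → $6,214.87
Ending inventory (cost pool remaining) = $11,410.13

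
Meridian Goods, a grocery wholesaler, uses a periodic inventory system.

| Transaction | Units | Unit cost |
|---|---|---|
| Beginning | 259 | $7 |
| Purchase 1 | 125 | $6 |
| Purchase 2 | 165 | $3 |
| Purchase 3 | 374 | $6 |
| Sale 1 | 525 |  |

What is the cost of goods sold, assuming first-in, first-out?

Sale 1 (525) [FIFO — oldest first]: 259 @ $7 + 125 @ $6 + 141 @ $3 = $2,986
Ending inventory: 24 @ $3 + 374 @ $6 = $2,316
Check: goods available $5,302 = COGS $2,986 + ending $2,316

COGS = $2,986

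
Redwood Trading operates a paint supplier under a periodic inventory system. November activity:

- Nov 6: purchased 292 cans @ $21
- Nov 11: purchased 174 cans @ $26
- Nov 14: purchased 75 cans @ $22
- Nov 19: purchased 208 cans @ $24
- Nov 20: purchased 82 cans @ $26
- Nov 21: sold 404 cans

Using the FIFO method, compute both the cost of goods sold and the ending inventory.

Nov 21, 404 sold [FIFO — oldest first]: 292 @ $21 + 112 @ $26 = $9,044
Ending inventory: 62 @ $26 + 75 @ $22 + 208 @ $24 + 82 @ $26 = $10,386

COGS = $9,044; ending inventory = $10,386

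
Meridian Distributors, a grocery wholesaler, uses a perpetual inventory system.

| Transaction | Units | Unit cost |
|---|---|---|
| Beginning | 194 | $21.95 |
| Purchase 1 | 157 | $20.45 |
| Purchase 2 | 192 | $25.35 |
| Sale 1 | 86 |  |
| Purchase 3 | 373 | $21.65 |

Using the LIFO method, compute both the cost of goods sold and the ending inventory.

Sale 1 (86) [LIFO — newest first]: 86 @ $25.35 = $2,180.10
Ending inventory: 194 @ $21.95 + 157 @ $20.45 + 106 @ $25.35 + 373 @ $21.65 = $18,231.50
Check: goods available $20,411.60 = COGS $2,180.10 + ending $18,231.50

COGS = $2,180.10; ending inventory = $18,231.50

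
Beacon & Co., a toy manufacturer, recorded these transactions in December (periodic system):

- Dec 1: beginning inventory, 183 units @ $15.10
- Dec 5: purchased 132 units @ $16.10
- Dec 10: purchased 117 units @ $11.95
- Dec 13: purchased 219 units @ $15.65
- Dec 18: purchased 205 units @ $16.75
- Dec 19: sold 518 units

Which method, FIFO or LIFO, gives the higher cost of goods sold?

FIFO COGS: 183 @ $15.10 + 132 @ $16.10 + 117 @ $11.95 + 86 @ $15.65 = $7,632.55
LIFO COGS: 205 @ $16.75 + 219 @ $15.65 + 94 @ $11.95 = $7,984.40

LIFO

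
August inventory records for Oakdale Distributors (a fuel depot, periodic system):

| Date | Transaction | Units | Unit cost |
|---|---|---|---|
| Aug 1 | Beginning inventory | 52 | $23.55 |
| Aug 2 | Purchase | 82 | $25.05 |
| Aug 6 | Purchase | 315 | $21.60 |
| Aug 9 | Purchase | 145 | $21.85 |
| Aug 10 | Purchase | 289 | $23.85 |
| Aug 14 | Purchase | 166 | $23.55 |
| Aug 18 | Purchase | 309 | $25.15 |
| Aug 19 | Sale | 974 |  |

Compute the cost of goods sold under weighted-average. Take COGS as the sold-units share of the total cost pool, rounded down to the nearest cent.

Aug 19, sell 974: 974/1358 × $31,824.25 → $22,825.34
Ending inventory (cost pool remaining) = $8,998.91
Check: goods available $31,824.25 = COGS $22,825.34 + ending $8,998.91

COGS = $22,825.34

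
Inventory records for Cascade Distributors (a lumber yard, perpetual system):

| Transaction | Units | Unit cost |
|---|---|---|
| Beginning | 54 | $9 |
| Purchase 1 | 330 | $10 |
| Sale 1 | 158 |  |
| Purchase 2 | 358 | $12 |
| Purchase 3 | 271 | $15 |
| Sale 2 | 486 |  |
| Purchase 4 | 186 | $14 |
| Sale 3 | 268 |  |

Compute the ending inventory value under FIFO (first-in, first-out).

Sale 1 (158) [FIFO — oldest first]: 54 @ $9 + 104 @ $10 = $1,526
Sale 2 (486) [FIFO — oldest first]: 226 @ $10 + 260 @ $12 = $5,380
Sale 3 (268) [FIFO — oldest first]: 98 @ $12 + 170 @ $15 = $3,726
Total COGS = $1,526 + $5,380 + $3,726 = $10,632
Ending inventory: 101 @ $15 + 186 @ $14 = $4,119
Check: goods available $14,751 = COGS $10,632 + ending $4,119

Ending inventory = $4,119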